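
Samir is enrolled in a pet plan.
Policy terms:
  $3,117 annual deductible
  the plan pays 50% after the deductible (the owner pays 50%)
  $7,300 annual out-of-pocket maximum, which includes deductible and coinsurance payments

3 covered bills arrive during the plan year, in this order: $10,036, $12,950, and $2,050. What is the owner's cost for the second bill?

$723.50

Claim 1 — $10,036: deductible takes $3,117, $6,919 remains; 50% of $6,919 = $3,459.50. Cost to owner: $6,576.50. OOP to date $6,576.50.
Claim 2 — $12,950: 50% coinsurance on $12,950 = $6,475. Adding that to $6,576.50 gives $13,051.50, past the $7,300 cap; owner pays only $7,300 − $6,576.50 = $723.50.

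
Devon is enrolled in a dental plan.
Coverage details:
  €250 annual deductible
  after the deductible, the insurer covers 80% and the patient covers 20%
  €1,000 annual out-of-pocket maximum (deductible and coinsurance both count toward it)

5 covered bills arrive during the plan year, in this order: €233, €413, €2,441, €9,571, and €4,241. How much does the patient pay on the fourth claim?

#1 (€233): fully absorbed by the deductible. Patient pays €233; OOP now €233.
#2 (€413): deductible takes €17, €396 remains; patient's 20% is €79.20. Cost to patient: €96.20. OOP to date €329.20.
#3 (€2,441): deductible already satisfied, so patient's share is 20% × €2,441 = €488.20. Patient pays €488.20; OOP now €817.40.
#4 (€9,571): 20% coinsurance on €9,571 = €1,914.20. Adding that to €817.40 gives €2,731.60, past the €1,000 cap; patient pays only €1,000 − €817.40 = €182.60.

€182.60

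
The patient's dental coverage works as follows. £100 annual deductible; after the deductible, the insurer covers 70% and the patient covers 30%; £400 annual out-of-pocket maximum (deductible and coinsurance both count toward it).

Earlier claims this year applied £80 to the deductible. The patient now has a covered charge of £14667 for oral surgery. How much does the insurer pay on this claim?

£14347

Deductible still to meet: £100 − £80 = £20.
After the £20 deductible portion, £14667 − £20 = £14647 is subject to coinsurance.
30% of £14647 = £4394.10 falls to the patient.
So the patient owes £20 + £4394.10 = £4414.10 before any cap.
Year-to-date out-of-pocket would reach £80 + £4414.10 = £4494.10, above the £400 maximum, so the patient pays only £400 − £80 = £320.
Insurer pays the balance: £14667 − £320 = £14347.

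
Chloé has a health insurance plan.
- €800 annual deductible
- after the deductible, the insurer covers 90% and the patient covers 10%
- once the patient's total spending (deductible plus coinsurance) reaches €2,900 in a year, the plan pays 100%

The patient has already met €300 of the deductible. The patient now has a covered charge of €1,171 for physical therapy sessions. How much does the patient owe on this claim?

€567.10

Remaining deductible: €800 − €300 = €500.
The remaining €671 (= €1,171 − €500) moves to coinsurance.
10% of €671 = €67.10 falls to the patient.
That puts the patient's cost at €500 + €67.10 = €567.10 before any cap.
Year-to-date out-of-pocket becomes €300 + €567.10 = €867.10, still under the €2,900 maximum, so no cap applies.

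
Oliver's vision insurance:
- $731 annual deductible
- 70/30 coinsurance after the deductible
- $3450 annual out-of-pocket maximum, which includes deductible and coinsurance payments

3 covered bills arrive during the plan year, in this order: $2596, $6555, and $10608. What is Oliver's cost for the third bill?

$193

Claim 1 ($2596): deductible takes $731, $1865 remains; 30% of $1865 = $559.50. Cost to member: $1290.50. OOP to date $1290.50.
Claim 2 ($6555): deductible met; 30% of $6555 = $1966.50. Member pays $1966.50; OOP now $3257.
Claim 3 ($10608): 30% coinsurance on $10608 = $3182.40. That would push OOP to $6439.40, over the $3450 cap, so member pays $3450 − $3257 = $193.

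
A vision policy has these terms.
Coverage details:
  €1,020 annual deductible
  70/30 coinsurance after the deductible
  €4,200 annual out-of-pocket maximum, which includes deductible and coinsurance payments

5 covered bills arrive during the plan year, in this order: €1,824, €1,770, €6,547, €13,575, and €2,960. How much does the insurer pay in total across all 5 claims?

Claim 1 (€1,824): deductible takes €1,020, €804 remains; member's 30% is €241.20. Cost to member: €1,261.20. OOP to date €1,261.20. Insurer: €1,824 − €1,261.20 = €562.80.
Claim 2 (€1,770): deductible met; 30% of €1,770 = €531. Cost to member: €531. OOP to date €1,792.20. Insurer: €1,770 − €531 = €1,239.
Claim 3 (€6,547): 30% coinsurance on €6,547 = €1,964.10. Member pays €1,964.10; OOP now €3,756.30. Insurer: €6,547 − €1,964.10 = €4,582.90.
Claim 4 (€13,575): deductible already satisfied, so member's share is 30% × €13,575 = €4,072.50. OOP would hit €7,828.80 > €4,200, so the cap limits the member to €4,200 − €3,756.30 = €443.70. Insurer: €13,575 − €443.70 = €13,131.30.
Claim 5 (€2,960): deductible met; 30% of €2,960 = €888. Adding that to €4,200 gives €5,088, past the €4,200 cap; member pays only €4,200 − €4,200 = €0. Insurer: €2,960 − €0 = €2,960.
Insurer total = bills − member's total = €26,676 − €4,200 = €22,476.

€22,476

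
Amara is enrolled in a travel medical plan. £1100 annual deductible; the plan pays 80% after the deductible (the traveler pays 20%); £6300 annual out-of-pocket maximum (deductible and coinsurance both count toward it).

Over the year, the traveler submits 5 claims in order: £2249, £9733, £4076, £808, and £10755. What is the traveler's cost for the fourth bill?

£161.60

Bill 1, £2249: £1100 finishes the deductible; £1149 goes to coinsurance; 20% of £1149 = £229.80. Traveler pays £1329.80; OOP now £1329.80.
Bill 2, £9733: 20% coinsurance on £9733 = £1946.60. Cost to traveler: £1946.60. OOP to date £3276.40.
Bill 3, £4076: deductible met; 20% of £4076 = £815.20. Traveler pays £815.20; OOP now £4091.60.
Bill 4, £808: 20% coinsurance on £808 = £161.60. Cost to traveler: £161.60. OOP to date £4253.20.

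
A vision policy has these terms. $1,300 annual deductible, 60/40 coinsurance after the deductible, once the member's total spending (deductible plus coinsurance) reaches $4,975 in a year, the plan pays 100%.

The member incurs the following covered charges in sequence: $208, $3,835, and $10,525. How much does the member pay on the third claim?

$2,577.80

#1 ($208): entire amount goes to the deductible. Member pays $208; OOP now $208.
#2 ($3,835): deductible takes $1,092, $2,743 remains; member's 40% is $1,097.20. Member owes $2,189.20 (running OOP $2,397.20).
#3 ($10,525): deductible met; 40% of $10,525 = $4,210. OOP would hit $6,607.20 > $4,975, so the cap limits the member to $4,975 − $2,397.20 = $2,577.80.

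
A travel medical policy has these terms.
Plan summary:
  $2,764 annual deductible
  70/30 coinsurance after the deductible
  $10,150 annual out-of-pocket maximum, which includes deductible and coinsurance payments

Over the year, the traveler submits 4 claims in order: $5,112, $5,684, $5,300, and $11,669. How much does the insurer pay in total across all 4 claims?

Claim 1 — $5,112: deductible takes $2,764, $2,348 remains; coinsurance $2,348 × 30% = $704.40. Traveler owes $3,468.40 (running OOP $3,468.40). Plan pays $5,112 − $3,468.40 = $1,643.60.
Claim 2 — $5,684: deductible met; 30% of $5,684 = $1,705.20. Traveler owes $1,705.20 (running OOP $5,173.60). Insurer: $5,684 − $1,705.20 = $3,978.80.
Claim 3 — $5,300: deductible already satisfied, so traveler's share is 30% × $5,300 = $1,590. Traveler pays $1,590; OOP now $6,763.60. Insurer: $5,300 − $1,590 = $3,710.
Claim 4 — $11,669: 30% coinsurance on $11,669 = $3,500.70. OOP would hit $10,264.30 > $10,150, so the cap limits the traveler to $10,150 − $6,763.60 = $3,386.40. Plan pays $11,669 − $3,386.40 = $8,282.60.
Insurer total: $1,643.60 + $3,978.80 + $3,710 + $8,282.60 = $17,615.

$17,615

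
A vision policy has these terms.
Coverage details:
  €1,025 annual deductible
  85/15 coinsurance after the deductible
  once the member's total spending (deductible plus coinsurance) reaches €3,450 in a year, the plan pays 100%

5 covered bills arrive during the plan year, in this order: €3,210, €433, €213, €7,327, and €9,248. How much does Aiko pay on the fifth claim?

€901.30

Claim 1 (€3,210): deductible takes €1,025, €2,185 remains; member's 15% is €327.75. Member pays €1,352.75; OOP now €1,352.75.
Claim 2 (€433): deductible already satisfied, so member's share is 15% × €433 = €64.95. Member pays €64.95; OOP now €1,417.70.
Claim 3 (€213): deductible met; 15% of €213 = €31.95. Member pays €31.95; OOP now €1,449.65.
Claim 4 (€7,327): deductible met; 15% of €7,327 = €1,099.05. Cost to member: €1,099.05. OOP to date €2,548.70.
Claim 5 (€9,248): deductible met; 15% of €9,248 = €1,387.20. Adding that to €2,548.70 gives €3,935.90, past the €3,450 cap; member pays only €3,450 − €2,548.70 = €901.30.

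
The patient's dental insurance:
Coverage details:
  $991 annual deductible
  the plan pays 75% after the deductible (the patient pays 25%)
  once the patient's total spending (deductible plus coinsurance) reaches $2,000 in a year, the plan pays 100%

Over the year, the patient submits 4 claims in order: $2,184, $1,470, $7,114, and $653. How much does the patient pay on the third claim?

$343.25

Claim 1 ($2,184): $991 to deductible, leaving $1,193; 25% of $1,193 = $298.25. Patient owes $1,289.25 (running OOP $1,289.25).
Claim 2 ($1,470): 25% coinsurance on $1,470 = $367.50. Cost to patient: $367.50. OOP to date $1,656.75.
Claim 3 ($7,114): deductible met; 25% of $7,114 = $1,778.50. Adding that to $1,656.75 gives $3,435.25, past the $2,000 cap; patient pays only $2,000 − $1,656.75 = $343.25.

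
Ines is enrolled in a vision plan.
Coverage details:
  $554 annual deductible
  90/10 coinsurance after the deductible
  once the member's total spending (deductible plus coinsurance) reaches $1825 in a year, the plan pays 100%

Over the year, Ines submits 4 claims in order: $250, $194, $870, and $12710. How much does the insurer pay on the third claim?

Claim 1 — $250: entire amount goes to the deductible. Member pays $250; OOP now $250. Insurer: $250 − $250 = $0.
Claim 2 — $194: fully absorbed by the deductible. Cost to member: $194. OOP to date $444. Insurer: $194 − $194 = $0.
Claim 3 — $870: $110 finishes the deductible; $760 goes to coinsurance; 10% of $760 = $76. Cost to member: $186. OOP to date $630. Plan pays $870 − $186 = $684.

$684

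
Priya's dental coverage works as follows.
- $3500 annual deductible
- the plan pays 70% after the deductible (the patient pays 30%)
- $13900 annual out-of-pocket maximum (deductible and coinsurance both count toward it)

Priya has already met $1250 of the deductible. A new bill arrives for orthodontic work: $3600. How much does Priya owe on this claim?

$2655

$1250 of the $3500 deductible is already met, leaving $2250.
That leaves $3600 − $2250 = $1350 for coinsurance.
Patient's 30% share of $1350 is $405.
That puts the patient's cost at $2250 + $405 = $2655 before any cap.
Total out-of-pocket so far would be $1250 + $2655 = $3905, below the $13900 cap — no reduction.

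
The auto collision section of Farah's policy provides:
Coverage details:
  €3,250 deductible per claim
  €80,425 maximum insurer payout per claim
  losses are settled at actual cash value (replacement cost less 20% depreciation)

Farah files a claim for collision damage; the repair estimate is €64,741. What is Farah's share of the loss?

Actual cash value after 20% depreciation: €64,741 × 80% = €51,792.80.
Less the €3,250 deductible: €51,792.80 − €3,250 = €48,542.80.
That's under the €80,425 cap, so the insurer reimburses the full €48,542.80.
Driver's share is the uncovered remainder: €64,741 − €48,542.80 = €16,198.20.

€16,198.20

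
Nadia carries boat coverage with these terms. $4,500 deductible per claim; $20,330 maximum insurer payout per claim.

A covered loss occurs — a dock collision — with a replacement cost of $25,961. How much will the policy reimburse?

$20,330

Less the $4,500 deductible: $25,961 − $4,500 = $21,461.
Since $21,461 > $20,330, the payout is capped at $20,330.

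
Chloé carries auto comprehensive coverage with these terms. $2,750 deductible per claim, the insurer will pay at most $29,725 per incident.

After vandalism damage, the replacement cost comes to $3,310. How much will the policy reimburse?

$560

After the deductible, $3,310 − $2,750 = $560 remains.
That's under the $29,725 cap, so the insurer reimburses the full $560.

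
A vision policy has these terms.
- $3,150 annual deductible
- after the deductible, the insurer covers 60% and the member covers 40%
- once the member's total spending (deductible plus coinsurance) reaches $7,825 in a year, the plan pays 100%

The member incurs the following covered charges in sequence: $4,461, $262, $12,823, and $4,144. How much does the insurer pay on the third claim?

Claim 1 — $4,461: $3,150 to deductible, leaving $1,311; 40% of $1,311 = $524.40. Cost to member: $3,674.40. OOP to date $3,674.40. Insurer: $4,461 − $3,674.40 = $786.60.
Claim 2 — $262: deductible already satisfied, so member's share is 40% × $262 = $104.80. Cost to member: $104.80. OOP to date $3,779.20. Insurer: $262 − $104.80 = $157.20.
Claim 3 — $12,823: deductible already satisfied, so member's share is 40% × $12,823 = $5,129.20. OOP would hit $8,908.40 > $7,825, so the cap limits the member to $7,825 − $3,779.20 = $4,045.80. Plan pays $12,823 − $4,045.80 = $8,777.20.

$8,777.20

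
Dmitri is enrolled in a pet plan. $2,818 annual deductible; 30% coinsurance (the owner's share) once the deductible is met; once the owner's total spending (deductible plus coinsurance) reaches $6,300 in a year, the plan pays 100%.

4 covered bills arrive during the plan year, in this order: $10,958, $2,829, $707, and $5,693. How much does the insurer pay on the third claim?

$515.70

Claim 1 ($10,958): deductible takes $2,818, $8,140 remains; owner's 30% is $2,442. Owner pays $5,260; OOP now $5,260. Insurer: $10,958 − $5,260 = $5,698.
Claim 2 ($2,829): 30% coinsurance on $2,829 = $848.70. Owner owes $848.70 (running OOP $6,108.70). Insurer: $2,829 − $848.70 = $1,980.30.
Claim 3 ($707): deductible already satisfied, so owner's share is 30% × $707 = $212.10. Adding that to $6,108.70 gives $6,320.80, past the $6,300 cap; owner pays only $6,300 − $6,108.70 = $191.30. Plan pays $707 − $191.30 = $515.70.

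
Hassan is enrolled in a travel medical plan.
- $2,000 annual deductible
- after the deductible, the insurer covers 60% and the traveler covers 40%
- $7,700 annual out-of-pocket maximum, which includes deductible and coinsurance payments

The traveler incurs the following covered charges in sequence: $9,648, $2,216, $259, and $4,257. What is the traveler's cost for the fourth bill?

$1,650.80

Claim 1 — $9,648: $2,000 finishes the deductible; $7,648 goes to coinsurance; 40% of $7,648 = $3,059.20. Traveler owes $5,059.20 (running OOP $5,059.20).
Claim 2 — $2,216: deductible met; 40% of $2,216 = $886.40. Cost to traveler: $886.40. OOP to date $5,945.60.
Claim 3 — $259: deductible met; 40% of $259 = $103.60. Traveler pays $103.60; OOP now $6,049.20.
Claim 4 — $4,257: deductible already satisfied, so traveler's share is 40% × $4,257 = $1,702.80. OOP would hit $7,752 > $7,700, so the cap limits the traveler to $7,700 − $6,049.20 = $1,650.80.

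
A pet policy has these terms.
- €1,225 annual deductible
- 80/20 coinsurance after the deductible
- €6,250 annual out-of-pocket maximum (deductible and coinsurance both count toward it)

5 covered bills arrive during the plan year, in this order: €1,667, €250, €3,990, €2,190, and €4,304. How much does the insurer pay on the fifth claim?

Claim 1 (€1,667): €1,225 finishes the deductible; €442 goes to coinsurance; coinsurance €442 × 20% = €88.40. Cost to owner: €1,313.40. OOP to date €1,313.40. Insurer: €1,667 − €1,313.40 = €353.60.
Claim 2 (€250): 20% coinsurance on €250 = €50. Owner owes €50 (running OOP €1,363.40). Insurer: €250 − €50 = €200.
Claim 3 (€3,990): deductible already satisfied, so owner's share is 20% × €3,990 = €798. Owner pays €798; OOP now €2,161.40. Insurer: €3,990 − €798 = €3,192.
Claim 4 (€2,190): deductible met; 20% of €2,190 = €438. Owner owes €438 (running OOP €2,599.40). Insurer: €2,190 − €438 = €1,752.
Claim 5 (€4,304): 20% coinsurance on €4,304 = €860.80. Cost to owner: €860.80. OOP to date €3,460.20. Plan pays €4,304 − €860.80 = €3,443.20.

€3,443.20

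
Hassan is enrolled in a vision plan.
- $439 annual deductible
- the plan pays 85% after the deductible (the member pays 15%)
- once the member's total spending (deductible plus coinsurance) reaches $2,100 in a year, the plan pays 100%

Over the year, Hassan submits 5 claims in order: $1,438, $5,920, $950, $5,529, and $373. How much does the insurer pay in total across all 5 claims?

Bill 1, $1,438: $439 to deductible, leaving $999; coinsurance $999 × 15% = $149.85. Cost to member: $588.85. OOP to date $588.85. Insurer: $1,438 − $588.85 = $849.15.
Bill 2, $5,920: 15% coinsurance on $5,920 = $888. Member owes $888 (running OOP $1,476.85). Insurer: $5,920 − $888 = $5,032.
Bill 3, $950: 15% coinsurance on $950 = $142.50. Member pays $142.50; OOP now $1,619.35. Plan pays $950 − $142.50 = $807.50.
Bill 4, $5,529: deductible met; 15% of $5,529 = $829.35. OOP would hit $2,448.70 > $2,100, so the cap limits the member to $2,100 − $1,619.35 = $480.65. Plan pays $5,529 − $480.65 = $5,048.35.
Bill 5, $373: deductible already satisfied, so member's share is 15% × $373 = $55.95. OOP would hit $2,155.95 > $2,100, so the cap limits the member to $2,100 − $2,100 = $0. Plan pays $373 − $0 = $373.
Insurer total: $849.15 + $5,032 + $807.50 + $5,048.35 + $373 = $12,110.

$12,110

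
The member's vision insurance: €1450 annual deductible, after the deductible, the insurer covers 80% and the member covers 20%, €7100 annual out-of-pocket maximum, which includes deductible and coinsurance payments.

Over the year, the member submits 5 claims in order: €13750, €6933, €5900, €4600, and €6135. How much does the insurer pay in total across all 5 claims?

Claim 1 — €13750: €1450 finishes the deductible; €12300 goes to coinsurance; 20% of €12300 = €2460. Cost to member: €3910. OOP to date €3910. Plan pays €13750 − €3910 = €9840.
Claim 2 — €6933: deductible already satisfied, so member's share is 20% × €6933 = €1386.60. Cost to member: €1386.60. OOP to date €5296.60. Insurer: €6933 − €1386.60 = €5546.40.
Claim 3 — €5900: 20% coinsurance on €5900 = €1180. Member owes €1180 (running OOP €6476.60). Plan pays €5900 − €1180 = €4720.
Claim 4 — €4600: 20% coinsurance on €4600 = €920. That would push OOP to €7396.60, over the €7100 cap, so member pays €7100 − €6476.60 = €623.40. Insurer: €4600 − €623.40 = €3976.60.
Claim 5 — €6135: deductible already satisfied, so member's share is 20% × €6135 = €1227. Adding that to €7100 gives €8327, past the €7100 cap; member pays only €7100 − €7100 = €0. Insurer: €6135 − €0 = €6135.
Insurer total: €9840 + €5546.40 + €4720 + €3976.60 + €6135 = €30218.

€30218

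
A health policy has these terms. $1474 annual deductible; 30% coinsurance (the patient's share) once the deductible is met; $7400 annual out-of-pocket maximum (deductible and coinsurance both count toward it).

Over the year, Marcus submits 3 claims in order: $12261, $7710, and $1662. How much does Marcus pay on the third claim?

Claim 1 — $12261: deductible takes $1474, $10787 remains; patient's 30% is $3236.10. Cost to patient: $4710.10. OOP to date $4710.10.
Claim 2 — $7710: 30% coinsurance on $7710 = $2313. Patient pays $2313; OOP now $7023.10.
Claim 3 — $1662: deductible met; 30% of $1662 = $498.60. Adding that to $7023.10 gives $7521.70, past the $7400 cap; patient pays only $7400 − $7023.10 = $376.90.

$376.90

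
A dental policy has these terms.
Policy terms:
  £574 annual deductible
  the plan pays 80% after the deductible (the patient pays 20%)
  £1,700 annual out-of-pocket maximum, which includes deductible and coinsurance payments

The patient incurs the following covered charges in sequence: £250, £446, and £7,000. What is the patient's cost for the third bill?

Claim 1 (£250): all of it applies to the deductible. Patient pays £250; OOP now £250.
Claim 2 (£446): deductible takes £324, £122 remains; 20% of £122 = £24.40. Patient owes £348.40 (running OOP £598.40).
Claim 3 (£7,000): 20% coinsurance on £7,000 = £1,400. That would push OOP to £1,998.40, over the £1,700 cap, so patient pays £1,700 − £598.40 = £1,101.60.

£1,101.60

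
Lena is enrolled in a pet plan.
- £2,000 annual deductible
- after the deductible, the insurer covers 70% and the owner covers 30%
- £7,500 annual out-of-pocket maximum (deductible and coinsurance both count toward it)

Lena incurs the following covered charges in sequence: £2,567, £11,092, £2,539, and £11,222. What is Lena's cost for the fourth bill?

£1,240.60

Claim 1 — £2,567: deductible takes £2,000, £567 remains; owner's 30% is £170.10. Cost to owner: £2,170.10. OOP to date £2,170.10.
Claim 2 — £11,092: deductible already satisfied, so owner's share is 30% × £11,092 = £3,327.60. Owner pays £3,327.60; OOP now £5,497.70.
Claim 3 — £2,539: deductible already satisfied, so owner's share is 30% × £2,539 = £761.70. Owner pays £761.70; OOP now £6,259.40.
Claim 4 — £11,222: deductible met; 30% of £11,222 = £3,366.60. That would push OOP to £9,626, over the £7,500 cap, so owner pays £7,500 − £6,259.40 = £1,240.60.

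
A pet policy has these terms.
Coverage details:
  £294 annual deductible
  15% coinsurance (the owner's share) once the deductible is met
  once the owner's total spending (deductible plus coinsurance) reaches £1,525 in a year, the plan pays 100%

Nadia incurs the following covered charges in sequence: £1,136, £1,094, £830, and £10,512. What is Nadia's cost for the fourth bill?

Claim 1 — £1,136: £294 to deductible, leaving £842; 15% of £842 = £126.30. Cost to owner: £420.30. OOP to date £420.30.
Claim 2 — £1,094: 15% coinsurance on £1,094 = £164.10. Owner owes £164.10 (running OOP £584.40).
Claim 3 — £830: 15% coinsurance on £830 = £124.50. Owner owes £124.50 (running OOP £708.90).
Claim 4 — £10,512: deductible met; 15% of £10,512 = £1,576.80. OOP would hit £2,285.70 > £1,525, so the cap limits the owner to £1,525 − £708.90 = £816.10.

£816.10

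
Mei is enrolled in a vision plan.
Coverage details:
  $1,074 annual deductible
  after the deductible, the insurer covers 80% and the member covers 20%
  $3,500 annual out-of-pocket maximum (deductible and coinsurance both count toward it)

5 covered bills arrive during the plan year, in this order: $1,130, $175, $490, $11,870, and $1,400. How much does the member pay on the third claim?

Claim 1 ($1,130): deductible takes $1,074, $56 remains; 20% of $56 = $11.20. Cost to member: $1,085.20. OOP to date $1,085.20.
Claim 2 ($175): deductible already satisfied, so member's share is 20% × $175 = $35. Member pays $35; OOP now $1,120.20.
Claim 3 ($490): deductible already satisfied, so member's share is 20% × $490 = $98. Cost to member: $98. OOP to date $1,218.20.

$98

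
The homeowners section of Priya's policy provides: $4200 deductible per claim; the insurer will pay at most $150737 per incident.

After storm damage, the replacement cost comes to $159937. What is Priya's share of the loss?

$9200

After the deductible, $159937 − $4200 = $155737 remains.
Since $155737 > $150737, the payout is capped at $150737.
Out of pocket: $159937 − $150737 = $9200.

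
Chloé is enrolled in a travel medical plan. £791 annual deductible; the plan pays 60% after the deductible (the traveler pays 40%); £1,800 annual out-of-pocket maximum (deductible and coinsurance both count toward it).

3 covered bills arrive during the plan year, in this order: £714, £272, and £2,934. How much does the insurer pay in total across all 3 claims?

Claim 1 (£714): entire amount goes to the deductible. Traveler pays £714; OOP now £714. Insurer: £714 − £714 = £0.
Claim 2 (£272): £77 finishes the deductible; £195 goes to coinsurance; coinsurance £195 × 40% = £78. Cost to traveler: £155. OOP to date £869. Plan pays £272 − £155 = £117.
Claim 3 (£2,934): deductible already satisfied, so traveler's share is 40% × £2,934 = £1,173.60. Adding that to £869 gives £2,042.60, past the £1,800 cap; traveler pays only £1,800 − £869 = £931. Insurer: £2,934 − £931 = £2,003.
Insurer total: £0 + £117 + £2,003 = £2,120.

£2,120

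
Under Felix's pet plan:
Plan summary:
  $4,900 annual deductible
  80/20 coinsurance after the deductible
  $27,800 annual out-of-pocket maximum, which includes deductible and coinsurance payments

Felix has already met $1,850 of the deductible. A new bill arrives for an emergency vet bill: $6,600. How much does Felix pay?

$3,760

Remaining deductible: $4,900 − $1,850 = $3,050.
The remaining $3,550 (= $6,600 − $3,050) moves to coinsurance.
20% of $3,550 = $710 falls to the owner.
That puts the owner's cost at $3,050 + $710 = $3,760 before any cap.
Cumulative spending $1,850 + $3,760 = $5,610 stays under the $27,800 maximum.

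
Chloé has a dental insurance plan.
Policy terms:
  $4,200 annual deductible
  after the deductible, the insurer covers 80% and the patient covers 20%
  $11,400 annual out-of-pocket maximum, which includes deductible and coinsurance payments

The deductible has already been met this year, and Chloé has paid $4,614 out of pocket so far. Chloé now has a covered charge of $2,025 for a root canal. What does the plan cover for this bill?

$1,620

With the deductible met, the entire $2,025 is subject to coinsurance.
Coinsurance: $2,025 × 20% = $405.
Cumulative spending $4,614 + $405 = $5,019 stays under the $11,400 maximum.
The plan picks up $2,025 − $405 = $1,620.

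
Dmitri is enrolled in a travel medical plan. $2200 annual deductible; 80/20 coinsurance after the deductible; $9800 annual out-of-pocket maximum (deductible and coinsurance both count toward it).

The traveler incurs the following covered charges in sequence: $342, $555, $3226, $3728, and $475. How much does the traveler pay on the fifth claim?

$95

#1 ($342): all of it applies to the deductible. Traveler owes $342 (running OOP $342).
#2 ($555): fully absorbed by the deductible. Cost to traveler: $555. OOP to date $897.
#3 ($3226): deductible takes $1303, $1923 remains; coinsurance $1923 × 20% = $384.60. Cost to traveler: $1687.60. OOP to date $2584.60.
#4 ($3728): deductible met; 20% of $3728 = $745.60. Traveler pays $745.60; OOP now $3330.20.
#5 ($475): deductible met; 20% of $475 = $95. Traveler owes $95 (running OOP $3425.20).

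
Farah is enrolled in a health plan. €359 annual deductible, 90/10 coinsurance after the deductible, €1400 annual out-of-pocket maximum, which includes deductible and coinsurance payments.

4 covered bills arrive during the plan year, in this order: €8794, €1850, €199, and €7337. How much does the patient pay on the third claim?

€12.50

Claim 1 (€8794): €359 finishes the deductible; €8435 goes to coinsurance; patient's 10% is €843.50. Patient pays €1202.50; OOP now €1202.50.
Claim 2 (€1850): 10% coinsurance on €1850 = €185. Patient owes €185 (running OOP €1387.50).
Claim 3 (€199): 10% coinsurance on €199 = €19.90. Adding that to €1387.50 gives €1407.40, past the €1400 cap; patient pays only €1400 − €1387.50 = €12.50.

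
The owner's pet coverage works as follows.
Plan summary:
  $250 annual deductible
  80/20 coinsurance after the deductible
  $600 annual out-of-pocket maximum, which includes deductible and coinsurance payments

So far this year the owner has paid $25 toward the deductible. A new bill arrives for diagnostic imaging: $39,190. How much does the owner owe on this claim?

$575

Remaining deductible: $250 − $25 = $225.
The remaining $38,965 (= $39,190 − $225) moves to coinsurance.
Owner's 20% share of $38,965 is $7,793.
So the owner owes $225 + $7,793 = $8,018 before any cap.
That would bring total out-of-pocket to $8,043, past the $600 cap. The owner is capped at $600 − $25 = $575 on this claim.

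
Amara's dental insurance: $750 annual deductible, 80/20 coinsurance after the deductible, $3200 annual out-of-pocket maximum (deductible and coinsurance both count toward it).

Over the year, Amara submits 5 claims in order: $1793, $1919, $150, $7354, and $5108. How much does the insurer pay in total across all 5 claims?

$13124

#1 ($1793): $750 to deductible, leaving $1043; patient's 20% is $208.60. Cost to patient: $958.60. OOP to date $958.60. Plan pays $1793 − $958.60 = $834.40.
#2 ($1919): 20% coinsurance on $1919 = $383.80. Cost to patient: $383.80. OOP to date $1342.40. Plan pays $1919 − $383.80 = $1535.20.
#3 ($150): 20% coinsurance on $150 = $30. Patient owes $30 (running OOP $1372.40). Insurer: $150 − $30 = $120.
#4 ($7354): 20% coinsurance on $7354 = $1470.80. Cost to patient: $1470.80. OOP to date $2843.20. Plan pays $7354 − $1470.80 = $5883.20.
#5 ($5108): 20% coinsurance on $5108 = $1021.60. OOP would hit $3864.80 > $3200, so the cap limits the patient to $3200 − $2843.20 = $356.80. Insurer: $5108 − $356.80 = $4751.20.
Insurer total: $834.40 + $1535.20 + $120 + $5883.20 + $4751.20 = $13124.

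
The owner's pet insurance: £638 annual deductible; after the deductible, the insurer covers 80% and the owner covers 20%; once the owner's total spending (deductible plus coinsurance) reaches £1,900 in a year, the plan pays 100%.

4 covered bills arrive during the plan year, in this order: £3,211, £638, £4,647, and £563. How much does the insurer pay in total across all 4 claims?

Claim 1 (£3,211): £638 to deductible, leaving £2,573; 20% of £2,573 = £514.60. Cost to owner: £1,152.60. OOP to date £1,152.60. Insurer: £3,211 − £1,152.60 = £2,058.40.
Claim 2 (£638): deductible already satisfied, so owner's share is 20% × £638 = £127.60. Cost to owner: £127.60. OOP to date £1,280.20. Plan pays £638 − £127.60 = £510.40.
Claim 3 (£4,647): deductible met; 20% of £4,647 = £929.40. That would push OOP to £2,209.60, over the £1,900 cap, so owner pays £1,900 − £1,280.20 = £619.80. Plan pays £4,647 − £619.80 = £4,027.20.
Claim 4 (£563): deductible already satisfied, so owner's share is 20% × £563 = £112.60. Adding that to £1,900 gives £2,012.60, past the £1,900 cap; owner pays only £1,900 − £1,900 = £0. Insurer: £563 − £0 = £563.
Insurer total: £2,058.40 + £510.40 + £4,027.20 + £563 = £7,159.

£7,159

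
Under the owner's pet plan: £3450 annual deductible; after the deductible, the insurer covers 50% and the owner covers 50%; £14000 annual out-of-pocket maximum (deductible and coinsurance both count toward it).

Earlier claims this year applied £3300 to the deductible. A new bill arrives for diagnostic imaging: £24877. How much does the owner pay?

Deductible still to meet: £3450 − £3300 = £150.
That leaves £24877 − £150 = £24727 for coinsurance.
Owner's 50% share of £24727 is £12363.50.
So the owner owes £150 + £12363.50 = £12513.50 before any cap.
Adding £12513.50 to the £3300 already spent would give £15813.50, which exceeds the £14000 cap; the owner pays just £14000 − £3300 = £10700.

£10700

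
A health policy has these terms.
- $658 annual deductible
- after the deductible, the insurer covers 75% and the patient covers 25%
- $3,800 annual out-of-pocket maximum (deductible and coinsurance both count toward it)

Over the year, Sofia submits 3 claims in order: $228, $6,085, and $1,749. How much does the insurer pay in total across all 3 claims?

Bill 1, $228: fully absorbed by the deductible. Patient pays $228; OOP now $228. Insurer: $228 − $228 = $0.
Bill 2, $6,085: $430 to deductible, leaving $5,655; coinsurance $5,655 × 25% = $1,413.75. Cost to patient: $1,843.75. OOP to date $2,071.75. Insurer: $6,085 − $1,843.75 = $4,241.25.
Bill 3, $1,749: deductible met; 25% of $1,749 = $437.25. Patient owes $437.25 (running OOP $2,509). Plan pays $1,749 − $437.25 = $1,311.75.
Insurer total: $0 + $4,241.25 + $1,311.75 = $5,553.

$5,553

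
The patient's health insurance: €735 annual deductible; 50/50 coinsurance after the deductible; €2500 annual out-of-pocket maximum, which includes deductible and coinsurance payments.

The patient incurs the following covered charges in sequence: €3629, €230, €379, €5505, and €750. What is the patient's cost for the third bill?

Bill 1, €3629: €735 finishes the deductible; €2894 goes to coinsurance; coinsurance €2894 × 50% = €1447. Cost to patient: €2182. OOP to date €2182.
Bill 2, €230: 50% coinsurance on €230 = €115. Patient owes €115 (running OOP €2297).
Bill 3, €379: deductible already satisfied, so patient's share is 50% × €379 = €189.50. Patient pays €189.50; OOP now €2486.50.

€189.50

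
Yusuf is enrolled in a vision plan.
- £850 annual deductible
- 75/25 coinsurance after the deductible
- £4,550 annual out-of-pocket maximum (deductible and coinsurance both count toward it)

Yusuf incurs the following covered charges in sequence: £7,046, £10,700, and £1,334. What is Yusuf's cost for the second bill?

#1 (£7,046): £850 to deductible, leaving £6,196; 25% of £6,196 = £1,549. Member owes £2,399 (running OOP £2,399).
#2 (£10,700): deductible met; 25% of £10,700 = £2,675. That would push OOP to £5,074, over the £4,550 cap, so member pays £4,550 − £2,399 = £2,151.

£2,151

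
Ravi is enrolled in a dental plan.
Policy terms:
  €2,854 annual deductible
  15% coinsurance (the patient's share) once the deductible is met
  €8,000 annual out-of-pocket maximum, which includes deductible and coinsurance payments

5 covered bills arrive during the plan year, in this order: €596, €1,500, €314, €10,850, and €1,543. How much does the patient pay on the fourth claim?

Claim 1 — €596: all of it applies to the deductible. Patient owes €596 (running OOP €596).
Claim 2 — €1,500: fully absorbed by the deductible. Patient owes €1,500 (running OOP €2,096).
Claim 3 — €314: all of it applies to the deductible. Patient owes €314 (running OOP €2,410).
Claim 4 — €10,850: deductible takes €444, €10,406 remains; 15% of €10,406 = €1,560.90. Patient pays €2,004.90; OOP now €4,414.90.

€2,004.90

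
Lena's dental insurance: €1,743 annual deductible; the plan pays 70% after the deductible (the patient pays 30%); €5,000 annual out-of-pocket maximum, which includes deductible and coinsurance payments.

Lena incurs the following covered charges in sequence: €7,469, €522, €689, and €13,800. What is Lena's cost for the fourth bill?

Claim 1 (€7,469): deductible takes €1,743, €5,726 remains; 30% of €5,726 = €1,717.80. Patient owes €3,460.80 (running OOP €3,460.80).
Claim 2 (€522): deductible already satisfied, so patient's share is 30% × €522 = €156.60. Patient pays €156.60; OOP now €3,617.40.
Claim 3 (€689): 30% coinsurance on €689 = €206.70. Patient pays €206.70; OOP now €3,824.10.
Claim 4 (€13,800): 30% coinsurance on €13,800 = €4,140. OOP would hit €7,964.10 > €5,000, so the cap limits the patient to €5,000 − €3,824.10 = €1,175.90.

€1,175.90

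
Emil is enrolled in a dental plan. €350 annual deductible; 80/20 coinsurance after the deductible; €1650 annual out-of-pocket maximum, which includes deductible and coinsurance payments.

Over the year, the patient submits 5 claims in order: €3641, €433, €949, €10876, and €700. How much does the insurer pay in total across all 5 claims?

€14949

Bill 1, €3641: €350 to deductible, leaving €3291; coinsurance €3291 × 20% = €658.20. Patient owes €1008.20 (running OOP €1008.20). Insurer: €3641 − €1008.20 = €2632.80.
Bill 2, €433: 20% coinsurance on €433 = €86.60. Patient owes €86.60 (running OOP €1094.80). Plan pays €433 − €86.60 = €346.40.
Bill 3, €949: 20% coinsurance on €949 = €189.80. Patient owes €189.80 (running OOP €1284.60). Insurer: €949 − €189.80 = €759.20.
Bill 4, €10876: deductible already satisfied, so patient's share is 20% × €10876 = €2175.20. Adding that to €1284.60 gives €3459.80, past the €1650 cap; patient pays only €1650 − €1284.60 = €365.40. Plan pays €10876 − €365.40 = €10510.60.
Bill 5, €700: 20% coinsurance on €700 = €140. Adding that to €1650 gives €1790, past the €1650 cap; patient pays only €1650 − €1650 = €0. Plan pays €700 − €0 = €700.
Insurer total: €2632.80 + €346.40 + €759.20 + €10510.60 + €700 = €14949.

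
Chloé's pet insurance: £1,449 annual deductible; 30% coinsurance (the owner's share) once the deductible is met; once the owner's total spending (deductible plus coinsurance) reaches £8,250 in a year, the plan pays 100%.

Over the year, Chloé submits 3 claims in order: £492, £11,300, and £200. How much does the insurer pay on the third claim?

£140

#1 (£492): all of it applies to the deductible. Owner owes £492 (running OOP £492). Plan pays £492 − £492 = £0.
#2 (£11,300): £957 finishes the deductible; £10,343 goes to coinsurance; 30% of £10,343 = £3,102.90. Owner pays £4,059.90; OOP now £4,551.90. Insurer: £11,300 − £4,059.90 = £7,240.10.
#3 (£200): deductible already satisfied, so owner's share is 30% × £200 = £60. Owner pays £60; OOP now £4,611.90. Insurer: £200 − £60 = £140.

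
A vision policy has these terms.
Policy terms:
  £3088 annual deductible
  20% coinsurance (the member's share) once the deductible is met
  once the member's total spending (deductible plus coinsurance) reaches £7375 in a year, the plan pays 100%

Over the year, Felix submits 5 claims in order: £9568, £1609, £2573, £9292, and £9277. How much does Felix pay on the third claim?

£514.60

#1 (£9568): £3088 finishes the deductible; £6480 goes to coinsurance; coinsurance £6480 × 20% = £1296. Cost to member: £4384. OOP to date £4384.
#2 (£1609): 20% coinsurance on £1609 = £321.80. Member pays £321.80; OOP now £4705.80.
#3 (£2573): deductible met; 20% of £2573 = £514.60. Cost to member: £514.60. OOP to date £5220.40.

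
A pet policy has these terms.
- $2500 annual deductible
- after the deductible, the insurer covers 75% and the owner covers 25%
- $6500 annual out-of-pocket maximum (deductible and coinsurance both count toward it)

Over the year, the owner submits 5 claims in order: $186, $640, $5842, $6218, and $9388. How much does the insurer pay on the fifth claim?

$7984.50

Bill 1, $186: fully absorbed by the deductible. Owner pays $186; OOP now $186. Insurer: $186 − $186 = $0.
Bill 2, $640: fully absorbed by the deductible. Owner owes $640 (running OOP $826). Plan pays $640 − $640 = $0.
Bill 3, $5842: $1674 finishes the deductible; $4168 goes to coinsurance; owner's 25% is $1042. Owner pays $2716; OOP now $3542. Plan pays $5842 − $2716 = $3126.
Bill 4, $6218: 25% coinsurance on $6218 = $1554.50. Owner owes $1554.50 (running OOP $5096.50). Insurer: $6218 − $1554.50 = $4663.50.
Bill 5, $9388: deductible met; 25% of $9388 = $2347. That would push OOP to $7443.50, over the $6500 cap, so owner pays $6500 − $5096.50 = $1403.50. Plan pays $9388 − $1403.50 = $7984.50.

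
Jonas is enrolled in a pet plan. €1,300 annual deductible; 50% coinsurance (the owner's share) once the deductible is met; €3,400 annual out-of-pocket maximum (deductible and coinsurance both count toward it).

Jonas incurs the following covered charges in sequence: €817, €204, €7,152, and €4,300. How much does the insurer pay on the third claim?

€4,773

Bill 1, €817: entire amount goes to the deductible. Cost to owner: €817. OOP to date €817. Insurer: €817 − €817 = €0.
Bill 2, €204: entire amount goes to the deductible. Cost to owner: €204. OOP to date €1,021. Plan pays €204 − €204 = €0.
Bill 3, €7,152: deductible takes €279, €6,873 remains; 50% of €6,873 = €3,436.50. Deductible plus coinsurance: €279 + €3,436.50 = €3,715.50. That would push OOP to €4,736.50, over the €3,400 cap, so owner pays €3,400 − €1,021 = €2,379. Insurer: €7,152 − €2,379 = €4,773.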